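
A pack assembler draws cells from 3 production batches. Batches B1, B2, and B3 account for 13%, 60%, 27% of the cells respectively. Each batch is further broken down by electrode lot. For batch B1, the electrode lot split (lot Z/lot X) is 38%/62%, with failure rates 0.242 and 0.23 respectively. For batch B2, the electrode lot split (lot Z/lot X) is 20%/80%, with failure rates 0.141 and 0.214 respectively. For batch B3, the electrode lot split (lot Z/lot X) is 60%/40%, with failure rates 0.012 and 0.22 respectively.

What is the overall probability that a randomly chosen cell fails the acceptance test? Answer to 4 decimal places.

P(F|B1) = 0.38·0.242 + 0.62·0.23 = 0.09196 + 0.1426 = 0.23456
P(F|B2) = 0.2·0.141 + 0.8·0.214 = 0.0282 + 0.1712 = 0.1994
P(F|B3) = 0.6·0.012 + 0.4·0.22 = 0.0072 + 0.088 = 0.0952
By total probability over the outer partition,
P(F) = 0.13·0.23456 + 0.6·0.1994 + 0.27·0.0952
      = 0.0304928 + 0.11964 + 0.025704 = 0.1758368

0.1758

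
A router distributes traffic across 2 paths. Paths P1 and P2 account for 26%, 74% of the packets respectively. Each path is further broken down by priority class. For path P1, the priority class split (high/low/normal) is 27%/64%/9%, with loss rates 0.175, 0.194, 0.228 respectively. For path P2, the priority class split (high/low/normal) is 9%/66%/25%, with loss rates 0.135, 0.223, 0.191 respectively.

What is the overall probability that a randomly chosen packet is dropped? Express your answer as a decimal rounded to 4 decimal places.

P(L) ≈ 0.2031

P(L|P1) = 0.27·0.175 + 0.64·0.194 + 0.09·0.228 = 0.04725 + 0.12416 + 0.02052 = 0.19193
P(L|P2) = 0.09·0.135 + 0.66·0.223 + 0.25·0.191 = 0.01215 + 0.14718 + 0.04775 = 0.20708
Then overall,
P(L) = 0.26·0.19193 + 0.74·0.20708
      = 0.0499018 + 0.1532392 = 0.203141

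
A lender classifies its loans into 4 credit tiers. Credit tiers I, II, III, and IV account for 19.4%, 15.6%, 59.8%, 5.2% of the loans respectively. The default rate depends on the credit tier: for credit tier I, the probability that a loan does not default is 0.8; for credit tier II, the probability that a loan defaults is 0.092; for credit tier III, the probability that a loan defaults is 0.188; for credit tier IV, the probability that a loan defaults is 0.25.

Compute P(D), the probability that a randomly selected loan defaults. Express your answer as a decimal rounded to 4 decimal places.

0.1786

P(D|I) = 1 − 0.8 = 0.2.
P(D) = P(D|I)·P(I) + P(D|II)·P(II) + P(D|III)·P(III) + P(D|IV)·P(IV)
      = 0.2·0.194 + 0.092·0.156 + 0.188·0.598 + 0.25·0.052
      = 0.0388 + 0.014352 + 0.112424 + 0.013 = 0.178576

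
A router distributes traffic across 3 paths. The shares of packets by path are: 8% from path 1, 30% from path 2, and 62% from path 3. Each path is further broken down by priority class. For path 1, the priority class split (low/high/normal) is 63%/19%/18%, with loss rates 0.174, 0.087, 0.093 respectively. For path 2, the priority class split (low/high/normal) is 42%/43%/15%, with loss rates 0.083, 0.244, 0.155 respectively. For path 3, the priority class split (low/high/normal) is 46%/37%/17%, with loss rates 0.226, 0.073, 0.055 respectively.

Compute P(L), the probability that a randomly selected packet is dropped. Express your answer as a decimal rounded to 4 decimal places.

P(L|1) = 0.63·0.174 + 0.19·0.087 + 0.18·0.093 = 0.10962 + 0.01653 + 0.01674 = 0.14289
P(L|2) = 0.42·0.083 + 0.43·0.244 + 0.15·0.155 = 0.03486 + 0.10492 + 0.02325 = 0.16303
P(L|3) = 0.46·0.226 + 0.37·0.073 + 0.17·0.055 = 0.10396 + 0.02701 + 0.00935 = 0.14032
By total probability over the outer partition,
P(L) = 0.08·0.14289 + 0.3·0.16303 + 0.62·0.14032
      = 0.0114312 + 0.048909 + 0.0869984 = 0.1473386

0.1473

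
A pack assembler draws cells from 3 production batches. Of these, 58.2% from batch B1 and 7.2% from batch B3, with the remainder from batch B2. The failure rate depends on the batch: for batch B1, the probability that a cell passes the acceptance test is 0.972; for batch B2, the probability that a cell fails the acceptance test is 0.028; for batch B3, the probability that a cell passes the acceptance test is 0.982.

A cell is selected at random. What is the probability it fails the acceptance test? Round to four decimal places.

0.0273

P(B2) = 1 − (0.582 + 0.072) = 0.346.
P(F|B1) = 1 − 0.972 = 0.028.
P(F|B3) = 1 − 0.982 = 0.018.
P(F) = P(F|B1)·P(B1) + P(F|B2)·P(B2) + P(F|B3)·P(B3)
      = 0.028·0.582 + 0.028·0.346 + 0.018·0.072
      = 0.016296 + 0.009688 + 0.001296 = 0.02728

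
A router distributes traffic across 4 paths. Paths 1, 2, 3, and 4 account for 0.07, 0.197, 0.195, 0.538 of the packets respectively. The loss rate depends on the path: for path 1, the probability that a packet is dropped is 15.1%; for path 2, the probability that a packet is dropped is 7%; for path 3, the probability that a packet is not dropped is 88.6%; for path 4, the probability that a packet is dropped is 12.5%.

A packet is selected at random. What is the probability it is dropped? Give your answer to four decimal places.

P(L|3) = 1 − 0.886 = 0.114.
P(L) = P(L|1)·P(1) + P(L|2)·P(2) + P(L|3)·P(3) + P(L|4)·P(4)
      = 0.151·0.07 + 0.07·0.197 + 0.114·0.195 + 0.125·0.538
      = 0.01057 + 0.01379 + 0.02223 + 0.06725 = 0.11384

0.1138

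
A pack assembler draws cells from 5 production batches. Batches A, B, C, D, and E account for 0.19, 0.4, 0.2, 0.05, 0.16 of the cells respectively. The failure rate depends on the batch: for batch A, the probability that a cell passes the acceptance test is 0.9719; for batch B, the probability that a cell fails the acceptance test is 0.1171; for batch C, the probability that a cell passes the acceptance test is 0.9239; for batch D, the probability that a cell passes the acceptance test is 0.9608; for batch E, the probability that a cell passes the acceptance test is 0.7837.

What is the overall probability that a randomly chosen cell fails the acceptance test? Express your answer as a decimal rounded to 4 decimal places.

0.1040

P(F|A) = 1 − 0.9719 = 0.0281.
P(F|C) = 1 − 0.9239 = 0.0761.
P(F|D) = 1 − 0.9608 = 0.0392.
P(F|E) = 1 − 0.7837 = 0.2163.
P(F) = P(F|A)·P(A) + P(F|B)·P(B) + P(F|C)·P(C) + P(F|D)·P(D) + P(F|E)·P(E)
      = 0.0281·0.19 + 0.1171·0.4 + 0.0761·0.2 + 0.0392·0.05 + 0.2163·0.16
      = 0.005339 + 0.04684 + 0.01522 + 0.00196 + 0.034608 = 0.103967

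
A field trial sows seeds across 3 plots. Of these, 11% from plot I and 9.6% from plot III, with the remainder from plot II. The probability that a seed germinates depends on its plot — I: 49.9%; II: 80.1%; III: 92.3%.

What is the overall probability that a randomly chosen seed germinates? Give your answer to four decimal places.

P(II) = 1 − (0.11 + 0.096) = 0.794.
P(G) = P(G|I)·P(I) + P(G|II)·P(II) + P(G|III)·P(III)
      = 0.499·0.11 + 0.801·0.794 + 0.923·0.096
      = 0.05489 + 0.635994 + 0.088608 = 0.779492

P(G) ≈ 0.7795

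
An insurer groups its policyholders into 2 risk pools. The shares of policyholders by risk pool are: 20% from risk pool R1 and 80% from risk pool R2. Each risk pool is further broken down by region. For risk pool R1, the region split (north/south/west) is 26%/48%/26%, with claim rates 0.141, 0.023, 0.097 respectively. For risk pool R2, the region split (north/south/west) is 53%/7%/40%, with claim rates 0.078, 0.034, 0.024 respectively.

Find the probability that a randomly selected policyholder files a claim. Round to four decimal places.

0.0572

P(C|R1) = 0.26·0.141 + 0.48·0.023 + 0.26·0.097 = 0.03666 + 0.01104 + 0.02522 = 0.07292
P(C|R2) = 0.53·0.078 + 0.07·0.034 + 0.4·0.024 = 0.04134 + 0.00238 + 0.0096 = 0.05332
Then overall,
P(C) = 0.2·0.07292 + 0.8·0.05332
      = 0.014584 + 0.042656 = 0.05724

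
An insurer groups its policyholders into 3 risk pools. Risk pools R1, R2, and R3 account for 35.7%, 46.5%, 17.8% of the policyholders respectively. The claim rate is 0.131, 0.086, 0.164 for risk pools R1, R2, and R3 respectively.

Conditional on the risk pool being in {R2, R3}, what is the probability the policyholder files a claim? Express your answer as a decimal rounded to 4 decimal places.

Let S = {R2, R3}.
P(S) = 0.465 + 0.178 = 0.643.
P(C ∩ S) = 0.086·0.465 + 0.164·0.178 = 0.03999 + 0.029192 = 0.069182.
P(C | S) = 0.069182 / 0.643 = 0.107593…

0.1076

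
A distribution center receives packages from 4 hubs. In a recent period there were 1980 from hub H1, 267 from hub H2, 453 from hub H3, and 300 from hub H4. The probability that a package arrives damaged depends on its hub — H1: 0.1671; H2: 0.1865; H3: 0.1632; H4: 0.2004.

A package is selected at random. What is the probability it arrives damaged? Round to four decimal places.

Total: 1980 + 267 + 453 + 300 = 3000.
P(H1) = 1980/3000 = 0.66. P(H2) = 267/3000 = 0.089. P(H3) = 453/3000 = 0.151. P(H4) = 300/3000 = 0.1.
By the law of total probability,
P(D) = P(D|H1)·P(H1) + P(D|H2)·P(H2) + P(D|H3)·P(H3) + P(D|H4)·P(H4)
      = 0.1671·0.66 + 0.1865·0.089 + 0.1632·0.151 + 0.2004·0.1
      = 0.110286 + 0.0165985 + 0.0246432 + 0.02004 = 0.1715677

0.1716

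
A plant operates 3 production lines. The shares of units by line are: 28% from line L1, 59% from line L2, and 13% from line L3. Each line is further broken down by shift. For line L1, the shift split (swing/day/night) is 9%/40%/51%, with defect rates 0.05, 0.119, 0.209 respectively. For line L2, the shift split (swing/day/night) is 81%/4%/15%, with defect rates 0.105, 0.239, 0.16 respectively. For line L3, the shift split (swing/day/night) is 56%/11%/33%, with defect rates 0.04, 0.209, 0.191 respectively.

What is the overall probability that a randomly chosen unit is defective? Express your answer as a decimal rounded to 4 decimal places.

P(D) ≈ 0.1285

P(D|L1) = 0.09·0.05 + 0.4·0.119 + 0.51·0.209 = 0.0045 + 0.0476 + 0.10659 = 0.15869
P(D|L2) = 0.81·0.105 + 0.04·0.239 + 0.15·0.16 = 0.08505 + 0.00956 + 0.024 = 0.11861
P(D|L3) = 0.56·0.04 + 0.11·0.209 + 0.33·0.191 = 0.0224 + 0.02299 + 0.06303 = 0.10842
Then overall,
P(D) = 0.28·0.15869 + 0.59·0.11861 + 0.13·0.10842
      = 0.0444332 + 0.0699799 + 0.0140946 = 0.1285077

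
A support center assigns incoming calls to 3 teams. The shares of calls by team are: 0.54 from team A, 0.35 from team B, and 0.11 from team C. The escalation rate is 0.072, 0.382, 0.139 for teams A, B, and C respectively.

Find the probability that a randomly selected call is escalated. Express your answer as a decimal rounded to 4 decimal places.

P(E) = P(E|A)·P(A) + P(E|B)·P(B) + P(E|C)·P(C)
      = 0.072·0.54 + 0.382·0.35 + 0.139·0.11
      = 0.03888 + 0.1337 + 0.01529 = 0.18787

0.1879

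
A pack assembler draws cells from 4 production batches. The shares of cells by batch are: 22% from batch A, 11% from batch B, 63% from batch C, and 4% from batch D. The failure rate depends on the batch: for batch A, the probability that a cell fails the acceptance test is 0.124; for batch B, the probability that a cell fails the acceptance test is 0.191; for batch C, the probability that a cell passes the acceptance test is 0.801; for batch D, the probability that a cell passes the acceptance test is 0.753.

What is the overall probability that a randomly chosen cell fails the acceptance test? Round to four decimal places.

0.1835

P(F|C) = 1 − 0.801 = 0.199.
P(F|D) = 1 − 0.753 = 0.247.
P(F) = P(F|A)·P(A) + P(F|B)·P(B) + P(F|C)·P(C) + P(F|D)·P(D)
      = 0.124·0.22 + 0.191·0.11 + 0.199·0.63 + 0.247·0.04
      = 0.02728 + 0.02101 + 0.12537 + 0.00988 = 0.18354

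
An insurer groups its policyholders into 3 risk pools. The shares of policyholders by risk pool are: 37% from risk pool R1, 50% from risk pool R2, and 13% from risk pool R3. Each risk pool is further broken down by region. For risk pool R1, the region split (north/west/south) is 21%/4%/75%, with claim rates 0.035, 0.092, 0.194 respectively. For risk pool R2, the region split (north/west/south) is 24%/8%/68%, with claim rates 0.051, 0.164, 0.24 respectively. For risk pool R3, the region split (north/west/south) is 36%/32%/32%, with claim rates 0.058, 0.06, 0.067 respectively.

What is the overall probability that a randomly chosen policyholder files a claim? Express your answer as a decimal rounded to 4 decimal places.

P(C|R1) = 0.21·0.035 + 0.04·0.092 + 0.75·0.194 = 0.00735 + 0.00368 + 0.1455 = 0.15653
P(C|R2) = 0.24·0.051 + 0.08·0.164 + 0.68·0.24 = 0.01224 + 0.01312 + 0.1632 = 0.18856
P(C|R3) = 0.36·0.058 + 0.32·0.06 + 0.32·0.067 = 0.02088 + 0.0192 + 0.02144 = 0.06152
Then overall,
P(C) = 0.37·0.15653 + 0.5·0.18856 + 0.13·0.06152
      = 0.0579161 + 0.09428 + 0.0079976 = 0.1601937

0.1602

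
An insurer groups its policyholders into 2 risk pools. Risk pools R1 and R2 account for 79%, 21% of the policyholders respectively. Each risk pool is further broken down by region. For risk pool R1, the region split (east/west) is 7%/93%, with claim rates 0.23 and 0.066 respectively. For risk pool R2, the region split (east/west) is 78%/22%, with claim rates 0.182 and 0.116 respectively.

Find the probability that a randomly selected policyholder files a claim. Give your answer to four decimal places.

P(C|R1) = 0.07·0.23 + 0.93·0.066 = 0.0161 + 0.06138 = 0.07748
P(C|R2) = 0.78·0.182 + 0.22·0.116 = 0.14196 + 0.02552 = 0.16748
Then overall,
P(C) = 0.79·0.07748 + 0.21·0.16748
      = 0.0612092 + 0.0351708 = 0.09638

0.0964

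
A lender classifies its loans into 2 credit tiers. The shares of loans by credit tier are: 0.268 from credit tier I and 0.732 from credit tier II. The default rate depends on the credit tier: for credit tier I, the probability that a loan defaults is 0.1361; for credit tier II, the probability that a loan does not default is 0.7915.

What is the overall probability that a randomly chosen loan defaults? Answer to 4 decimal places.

P(D|II) = 1 − 0.7915 = 0.2085.
Summing over the partition,
P(D) = P(D|I)·P(I) + P(D|II)·P(II)
      = 0.1361·0.268 + 0.2085·0.732
      = 0.0364748 + 0.152622 = 0.1890968

0.1891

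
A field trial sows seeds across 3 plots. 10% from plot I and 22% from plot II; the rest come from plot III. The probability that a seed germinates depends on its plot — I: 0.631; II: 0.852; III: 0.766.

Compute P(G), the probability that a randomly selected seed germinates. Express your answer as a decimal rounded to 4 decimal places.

P(G) ≈ 0.7714

P(III) = 1 − (0.1 + 0.22) = 0.68.
By the law of total probability,
P(G) = P(G|I)·P(I) + P(G|II)·P(II) + P(G|III)·P(III)
      = 0.631·0.1 + 0.852·0.22 + 0.766·0.68
      = 0.0631 + 0.18744 + 0.52088 = 0.77142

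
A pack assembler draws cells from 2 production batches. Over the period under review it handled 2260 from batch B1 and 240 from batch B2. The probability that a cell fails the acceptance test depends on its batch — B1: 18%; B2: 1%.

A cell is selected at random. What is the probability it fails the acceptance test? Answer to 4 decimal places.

0.1637

Total: 2260 + 240 = 2500.
P(B1) = 2260/2500 = 0.904. P(B2) = 240/2500 = 0.096.
Summing over the partition,
P(F) = P(F|B1)·P(B1) + P(F|B2)·P(B2)
      = 0.18·0.904 + 0.01·0.096
      = 0.16272 + 0.00096 = 0.16368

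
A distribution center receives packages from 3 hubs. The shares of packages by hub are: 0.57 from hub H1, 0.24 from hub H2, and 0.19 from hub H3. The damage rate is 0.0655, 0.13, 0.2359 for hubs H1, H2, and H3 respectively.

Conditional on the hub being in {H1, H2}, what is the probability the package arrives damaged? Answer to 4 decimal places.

P(D|S) ≈ 0.0846

Let S = {H1, H2}.
P(S) = 0.57 + 0.24 = 0.81.
P(D ∩ S) = 0.0655·0.57 + 0.13·0.24 = 0.037335 + 0.0312 = 0.068535.
P(D | S) = 0.068535 / 0.81 = 0.084611…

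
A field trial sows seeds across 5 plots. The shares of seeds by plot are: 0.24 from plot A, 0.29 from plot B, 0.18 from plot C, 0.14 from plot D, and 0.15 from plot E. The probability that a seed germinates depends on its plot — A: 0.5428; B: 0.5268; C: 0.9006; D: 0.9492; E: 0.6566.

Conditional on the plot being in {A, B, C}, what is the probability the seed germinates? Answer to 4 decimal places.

Let S = {A, B, C}.
P(S) = 0.24 + 0.29 + 0.18 = 0.71.
P(G ∩ S) = 0.5428·0.24 + 0.5268·0.29 + 0.9006·0.18 = 0.130272 + 0.152772 + 0.162108 = 0.445152.
P(G | S) = 0.445152 / 0.71 = 0.626975…

P(G|S) ≈ 0.6270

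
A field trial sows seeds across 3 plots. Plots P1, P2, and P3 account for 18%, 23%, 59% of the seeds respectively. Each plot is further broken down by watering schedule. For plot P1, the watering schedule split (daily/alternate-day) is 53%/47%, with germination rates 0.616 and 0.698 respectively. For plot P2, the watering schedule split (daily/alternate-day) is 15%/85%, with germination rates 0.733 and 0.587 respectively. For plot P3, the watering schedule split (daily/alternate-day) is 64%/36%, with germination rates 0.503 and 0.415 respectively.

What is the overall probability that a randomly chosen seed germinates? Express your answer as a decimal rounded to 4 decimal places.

P(G|P1) = 0.53·0.616 + 0.47·0.698 = 0.32648 + 0.32806 = 0.65454
P(G|P2) = 0.15·0.733 + 0.85·0.587 = 0.10995 + 0.49895 = 0.6089
P(G|P3) = 0.64·0.503 + 0.36·0.415 = 0.32192 + 0.1494 = 0.47132
By total probability over the outer partition,
P(G) = 0.18·0.65454 + 0.23·0.6089 + 0.59·0.47132
      = 0.1178172 + 0.140047 + 0.2780788 = 0.535943

P(G) ≈ 0.5359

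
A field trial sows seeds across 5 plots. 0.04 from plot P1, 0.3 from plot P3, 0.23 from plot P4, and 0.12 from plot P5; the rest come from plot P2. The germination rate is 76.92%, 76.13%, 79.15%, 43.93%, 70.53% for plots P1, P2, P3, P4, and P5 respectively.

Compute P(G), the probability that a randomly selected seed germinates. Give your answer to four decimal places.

P(G) ≈ 0.6899

P(P2) = 1 − (0.04 + 0.3 + 0.23 + 0.12) = 0.31.
P(G) = P(G|P1)·P(P1) + P(G|P2)·P(P2) + P(G|P3)·P(P3) + P(G|P4)·P(P4) + P(G|P5)·P(P5)
      = 0.7692·0.04 + 0.7613·0.31 + 0.7915·0.3 + 0.4393·0.23 + 0.7053·0.12
      = 0.030768 + 0.236003 + 0.23745 + 0.101039 + 0.084636 = 0.689896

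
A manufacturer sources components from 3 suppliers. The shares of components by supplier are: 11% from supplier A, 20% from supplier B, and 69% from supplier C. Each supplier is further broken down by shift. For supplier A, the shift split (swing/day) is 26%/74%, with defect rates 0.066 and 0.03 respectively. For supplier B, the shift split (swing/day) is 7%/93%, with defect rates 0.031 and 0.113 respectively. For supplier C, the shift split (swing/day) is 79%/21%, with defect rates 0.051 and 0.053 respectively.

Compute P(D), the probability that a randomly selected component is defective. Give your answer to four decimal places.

P(D|A) = 0.26·0.066 + 0.74·0.03 = 0.01716 + 0.0222 = 0.03936
P(D|B) = 0.07·0.031 + 0.93·0.113 = 0.00217 + 0.10509 = 0.10726
P(D|C) = 0.79·0.051 + 0.21·0.053 = 0.04029 + 0.01113 = 0.05142
By total probability over the outer partition,
P(D) = 0.11·0.03936 + 0.2·0.10726 + 0.69·0.05142
      = 0.0043296 + 0.021452 + 0.0354798 = 0.0612614

0.0613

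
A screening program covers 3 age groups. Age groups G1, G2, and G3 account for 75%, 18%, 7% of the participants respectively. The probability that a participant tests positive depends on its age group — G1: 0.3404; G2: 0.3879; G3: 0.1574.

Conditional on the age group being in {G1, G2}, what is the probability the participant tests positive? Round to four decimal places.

0.3496

Let S = {G1, G2}.
P(S) = 0.75 + 0.18 = 0.93.
P(T ∩ S) = 0.3404·0.75 + 0.3879·0.18 = 0.2553 + 0.069822 = 0.325122.
P(T | S) = 0.325122 / 0.93 = 0.349594…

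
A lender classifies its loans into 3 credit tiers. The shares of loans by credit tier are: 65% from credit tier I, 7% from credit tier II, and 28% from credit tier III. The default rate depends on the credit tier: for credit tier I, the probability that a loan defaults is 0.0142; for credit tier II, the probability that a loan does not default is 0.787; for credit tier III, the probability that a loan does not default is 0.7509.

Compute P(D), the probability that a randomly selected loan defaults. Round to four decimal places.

P(D|II) = 1 − 0.787 = 0.213.
P(D|III) = 1 − 0.7509 = 0.2491.
P(D) = P(D|I)·P(I) + P(D|II)·P(II) + P(D|III)·P(III)
      = 0.0142·0.65 + 0.213·0.07 + 0.2491·0.28
      = 0.00923 + 0.01491 + 0.069748 = 0.093888

0.0939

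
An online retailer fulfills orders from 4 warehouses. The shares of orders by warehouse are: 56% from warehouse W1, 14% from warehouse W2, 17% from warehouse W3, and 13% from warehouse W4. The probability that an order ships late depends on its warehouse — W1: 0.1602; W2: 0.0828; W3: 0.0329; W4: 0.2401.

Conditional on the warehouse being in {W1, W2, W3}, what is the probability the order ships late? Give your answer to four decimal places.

Let S = {W1, W2, W3}.
P(S) = 0.56 + 0.14 + 0.17 = 0.87.
P(L ∩ S) = 0.1602·0.56 + 0.0828·0.14 + 0.0329·0.17 = 0.089712 + 0.011592 + 0.005593 = 0.106897.
P(L | S) = 0.106897 / 0.87 = 0.122870…

P(L|S) ≈ 0.1229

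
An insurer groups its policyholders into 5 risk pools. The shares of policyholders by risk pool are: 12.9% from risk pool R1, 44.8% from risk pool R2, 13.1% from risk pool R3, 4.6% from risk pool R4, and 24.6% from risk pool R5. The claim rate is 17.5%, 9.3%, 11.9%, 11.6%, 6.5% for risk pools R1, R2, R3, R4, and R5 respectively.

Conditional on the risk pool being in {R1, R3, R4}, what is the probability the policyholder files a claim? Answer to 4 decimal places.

Let S = {R1, R3, R4}.
P(S) = 0.129 + 0.131 + 0.046 = 0.306.
P(C ∩ S) = 0.175·0.129 + 0.119·0.131 + 0.116·0.046 = 0.022575 + 0.015589 + 0.005336 = 0.0435.
P(C | S) = 0.0435 / 0.306 = 0.142157…

P(C|S) ≈ 0.1422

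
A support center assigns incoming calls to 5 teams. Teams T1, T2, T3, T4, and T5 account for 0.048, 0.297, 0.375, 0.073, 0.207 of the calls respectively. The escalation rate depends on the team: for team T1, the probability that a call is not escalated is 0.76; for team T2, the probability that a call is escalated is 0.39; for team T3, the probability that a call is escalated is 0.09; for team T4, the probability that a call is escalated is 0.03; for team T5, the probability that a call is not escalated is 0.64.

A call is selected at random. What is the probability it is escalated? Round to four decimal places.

0.2378

P(E|T1) = 1 − 0.76 = 0.24.
P(E|T5) = 1 − 0.64 = 0.36.
P(E) = P(E|T1)·P(T1) + P(E|T2)·P(T2) + P(E|T3)·P(T3) + P(E|T4)·P(T4) + P(E|T5)·P(T5)
      = 0.24·0.048 + 0.39·0.297 + 0.09·0.375 + 0.03·0.073 + 0.36·0.207
      = 0.01152 + 0.11583 + 0.03375 + 0.00219 + 0.07452 = 0.23781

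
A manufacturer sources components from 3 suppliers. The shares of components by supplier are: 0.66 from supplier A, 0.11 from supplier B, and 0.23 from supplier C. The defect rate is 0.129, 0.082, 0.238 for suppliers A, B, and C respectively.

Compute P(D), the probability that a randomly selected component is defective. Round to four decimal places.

0.1489

By the law of total probability,
P(D) = P(D|A)·P(A) + P(D|B)·P(B) + P(D|C)·P(C)
      = 0.129·0.66 + 0.082·0.11 + 0.238·0.23
      = 0.08514 + 0.00902 + 0.05474 = 0.1489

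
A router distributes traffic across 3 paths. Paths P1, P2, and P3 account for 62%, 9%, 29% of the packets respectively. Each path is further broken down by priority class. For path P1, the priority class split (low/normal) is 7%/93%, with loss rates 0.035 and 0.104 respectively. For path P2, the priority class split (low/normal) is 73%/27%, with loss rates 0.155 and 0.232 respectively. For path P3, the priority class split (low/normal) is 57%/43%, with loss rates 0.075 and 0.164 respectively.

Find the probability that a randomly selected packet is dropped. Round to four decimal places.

P(L) ≈ 0.1102

P(L|P1) = 0.07·0.035 + 0.93·0.104 = 0.00245 + 0.09672 = 0.09917
P(L|P2) = 0.73·0.155 + 0.27·0.232 = 0.11315 + 0.06264 = 0.17579
P(L|P3) = 0.57·0.075 + 0.43·0.164 = 0.04275 + 0.07052 = 0.11327
Then overall,
P(L) = 0.62·0.09917 + 0.09·0.17579 + 0.29·0.11327
      = 0.0614854 + 0.0158211 + 0.0328483 = 0.1101548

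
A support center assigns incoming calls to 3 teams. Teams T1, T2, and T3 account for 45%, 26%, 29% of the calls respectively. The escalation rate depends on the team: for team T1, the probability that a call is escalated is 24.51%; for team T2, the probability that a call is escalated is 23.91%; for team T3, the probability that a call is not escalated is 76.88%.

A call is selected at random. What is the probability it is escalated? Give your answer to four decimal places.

P(E|T3) = 1 − 0.7688 = 0.2312.
P(E) = P(E|T1)·P(T1) + P(E|T2)·P(T2) + P(E|T3)·P(T3)
      = 0.2451·0.45 + 0.2391·0.26 + 0.2312·0.29
      = 0.110295 + 0.062166 + 0.067048 = 0.239509

0.2395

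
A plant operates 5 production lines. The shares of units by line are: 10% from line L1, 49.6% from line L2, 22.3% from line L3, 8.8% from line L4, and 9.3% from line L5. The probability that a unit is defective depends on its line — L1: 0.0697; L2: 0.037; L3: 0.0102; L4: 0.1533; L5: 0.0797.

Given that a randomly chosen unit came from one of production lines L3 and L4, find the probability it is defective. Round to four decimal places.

0.0507

Let S = {L3, L4}.
P(S) = 0.223 + 0.088 = 0.311.
P(D ∩ S) = 0.0102·0.223 + 0.1533·0.088 = 0.0022746 + 0.0134904 = 0.015765.
P(D | S) = 0.015765 / 0.311 = 0.050691…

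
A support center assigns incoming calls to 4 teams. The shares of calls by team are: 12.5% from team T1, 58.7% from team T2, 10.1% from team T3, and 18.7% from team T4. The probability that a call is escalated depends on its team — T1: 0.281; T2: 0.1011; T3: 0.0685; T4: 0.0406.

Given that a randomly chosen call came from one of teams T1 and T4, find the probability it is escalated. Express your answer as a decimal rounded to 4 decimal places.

0.1369

Let S = {T1, T4}.
P(S) = 0.125 + 0.187 = 0.312.
P(E ∩ S) = 0.281·0.125 + 0.0406·0.187 = 0.035125 + 0.0075922 = 0.0427172.
P(E | S) = 0.0427172 / 0.312 = 0.136914…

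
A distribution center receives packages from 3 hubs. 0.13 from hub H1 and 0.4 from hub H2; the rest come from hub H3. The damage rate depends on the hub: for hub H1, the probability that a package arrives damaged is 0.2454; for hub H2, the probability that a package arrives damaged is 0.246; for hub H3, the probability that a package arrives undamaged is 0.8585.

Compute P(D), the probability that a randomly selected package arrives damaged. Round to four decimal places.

P(H3) = 1 − (0.13 + 0.4) = 0.47.
P(D|H3) = 1 − 0.8585 = 0.1415.
Using total probability over the partition,
P(D) = P(D|H1)·P(H1) + P(D|H2)·P(H2) + P(D|H3)·P(H3)
      = 0.2454·0.13 + 0.246·0.4 + 0.1415·0.47
      = 0.031902 + 0.0984 + 0.066505 = 0.196807

0.1968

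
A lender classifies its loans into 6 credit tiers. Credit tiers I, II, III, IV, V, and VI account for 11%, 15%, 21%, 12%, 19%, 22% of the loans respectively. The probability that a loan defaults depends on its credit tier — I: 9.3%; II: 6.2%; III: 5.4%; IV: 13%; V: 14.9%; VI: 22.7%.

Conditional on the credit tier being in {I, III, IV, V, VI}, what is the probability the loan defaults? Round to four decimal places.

0.1358

Let S = {I, III, IV, V, VI}.
P(S) = 0.11 + 0.21 + 0.12 + 0.19 + 0.22 = 0.85.
P(D ∩ S) = 0.093·0.11 + 0.054·0.21 + 0.13·0.12 + 0.149·0.19 + 0.227·0.22 = 0.01023 + 0.01134 + 0.0156 + 0.02831 + 0.04994 = 0.11542.
P(D | S) = 0.11542 / 0.85 = 0.135788…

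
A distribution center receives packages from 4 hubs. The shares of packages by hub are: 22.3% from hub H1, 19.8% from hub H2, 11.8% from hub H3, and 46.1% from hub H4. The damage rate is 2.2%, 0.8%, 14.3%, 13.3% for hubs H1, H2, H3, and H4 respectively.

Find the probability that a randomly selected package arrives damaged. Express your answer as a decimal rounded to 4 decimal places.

By the law of total probability,
P(D) = P(D|H1)·P(H1) + P(D|H2)·P(H2) + P(D|H3)·P(H3) + P(D|H4)·P(H4)
      = 0.022·0.223 + 0.008·0.198 + 0.143·0.118 + 0.133·0.461
      = 0.004906 + 0.001584 + 0.016874 + 0.061313 = 0.084677

0.0847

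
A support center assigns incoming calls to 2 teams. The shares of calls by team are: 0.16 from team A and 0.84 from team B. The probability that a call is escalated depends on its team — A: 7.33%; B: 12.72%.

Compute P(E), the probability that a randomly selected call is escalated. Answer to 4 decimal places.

0.1186

By the law of total probability,
P(E) = P(E|A)·P(A) + P(E|B)·P(B)
      = 0.0733·0.16 + 0.1272·0.84
      = 0.011728 + 0.106848 = 0.118576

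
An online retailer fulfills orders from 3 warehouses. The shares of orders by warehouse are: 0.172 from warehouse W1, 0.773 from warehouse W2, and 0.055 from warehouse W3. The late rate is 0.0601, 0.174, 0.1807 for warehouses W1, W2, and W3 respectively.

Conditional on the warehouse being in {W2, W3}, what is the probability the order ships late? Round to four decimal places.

P(L|S) ≈ 0.1744

Let S = {W2, W3}.
P(S) = 0.773 + 0.055 = 0.828.
P(L ∩ S) = 0.174·0.773 + 0.1807·0.055 = 0.134502 + 0.0099385 = 0.1444405.
P(L | S) = 0.1444405 / 0.828 = 0.174445…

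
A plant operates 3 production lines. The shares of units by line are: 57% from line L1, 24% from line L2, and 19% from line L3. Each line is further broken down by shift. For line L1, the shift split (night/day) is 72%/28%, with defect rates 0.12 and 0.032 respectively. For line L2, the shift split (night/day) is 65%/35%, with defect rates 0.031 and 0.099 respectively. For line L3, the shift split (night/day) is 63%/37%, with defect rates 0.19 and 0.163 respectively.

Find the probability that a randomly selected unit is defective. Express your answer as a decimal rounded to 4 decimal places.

P(D) ≈ 0.1017

P(D|L1) = 0.72·0.12 + 0.28·0.032 = 0.0864 + 0.00896 = 0.09536
P(D|L2) = 0.65·0.031 + 0.35·0.099 = 0.02015 + 0.03465 = 0.0548
P(D|L3) = 0.63·0.19 + 0.37·0.163 = 0.1197 + 0.06031 = 0.18001
Then overall,
P(D) = 0.57·0.09536 + 0.24·0.0548 + 0.19·0.18001
      = 0.0543552 + 0.013152 + 0.0342019 = 0.1017091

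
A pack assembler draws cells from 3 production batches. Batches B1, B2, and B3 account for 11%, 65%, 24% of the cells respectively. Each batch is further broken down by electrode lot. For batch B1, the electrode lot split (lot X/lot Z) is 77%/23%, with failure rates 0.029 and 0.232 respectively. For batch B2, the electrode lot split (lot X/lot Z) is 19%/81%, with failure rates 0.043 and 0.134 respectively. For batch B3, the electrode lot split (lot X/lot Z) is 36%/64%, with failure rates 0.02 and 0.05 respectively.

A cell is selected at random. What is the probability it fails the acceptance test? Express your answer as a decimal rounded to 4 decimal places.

P(F|B1) = 0.77·0.029 + 0.23·0.232 = 0.02233 + 0.05336 = 0.07569
P(F|B2) = 0.19·0.043 + 0.81·0.134 = 0.00817 + 0.10854 = 0.11671
P(F|B3) = 0.36·0.02 + 0.64·0.05 = 0.0072 + 0.032 = 0.0392
Then overall,
P(F) = 0.11·0.07569 + 0.65·0.11671 + 0.24·0.0392
      = 0.0083259 + 0.0758615 + 0.009408 = 0.0935954

P(F) ≈ 0.0936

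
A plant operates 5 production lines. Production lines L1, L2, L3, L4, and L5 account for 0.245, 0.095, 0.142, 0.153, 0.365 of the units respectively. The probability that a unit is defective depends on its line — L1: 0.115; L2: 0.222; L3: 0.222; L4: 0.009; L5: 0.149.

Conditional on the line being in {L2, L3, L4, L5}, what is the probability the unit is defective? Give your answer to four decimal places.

Let S = {L2, L3, L4, L5}.
P(S) = 0.095 + 0.142 + 0.153 + 0.365 = 0.755.
P(D ∩ S) = 0.222·0.095 + 0.222·0.142 + 0.009·0.153 + 0.149·0.365 = 0.02109 + 0.031524 + 0.001377 + 0.054385 = 0.108376.
P(D | S) = 0.108376 / 0.755 = 0.143544…

0.1435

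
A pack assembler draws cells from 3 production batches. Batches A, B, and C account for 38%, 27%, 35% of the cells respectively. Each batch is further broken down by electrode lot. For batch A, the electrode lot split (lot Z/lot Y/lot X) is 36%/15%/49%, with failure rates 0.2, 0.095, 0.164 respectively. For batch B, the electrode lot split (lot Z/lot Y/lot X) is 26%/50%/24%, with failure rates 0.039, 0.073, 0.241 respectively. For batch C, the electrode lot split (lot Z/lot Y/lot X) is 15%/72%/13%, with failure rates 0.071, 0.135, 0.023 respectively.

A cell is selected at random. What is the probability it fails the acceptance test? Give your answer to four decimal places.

P(F|A) = 0.36·0.2 + 0.15·0.095 + 0.49·0.164 = 0.072 + 0.01425 + 0.08036 = 0.16661
P(F|B) = 0.26·0.039 + 0.5·0.073 + 0.24·0.241 = 0.01014 + 0.0365 + 0.05784 = 0.10448
P(F|C) = 0.15·0.071 + 0.72·0.135 + 0.13·0.023 = 0.01065 + 0.0972 + 0.00299 = 0.11084
By total probability over the outer partition,
P(F) = 0.38·0.16661 + 0.27·0.10448 + 0.35·0.11084
      = 0.0633118 + 0.0282096 + 0.038794 = 0.1303154

0.1303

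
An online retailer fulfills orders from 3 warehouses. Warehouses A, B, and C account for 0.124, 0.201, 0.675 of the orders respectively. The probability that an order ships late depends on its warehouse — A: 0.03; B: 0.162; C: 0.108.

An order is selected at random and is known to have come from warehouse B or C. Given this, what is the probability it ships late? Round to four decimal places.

Let S = {B, C}.
P(S) = 0.201 + 0.675 = 0.876.
P(L ∩ S) = 0.162·0.201 + 0.108·0.675 = 0.032562 + 0.0729 = 0.105462.
P(L | S) = 0.105462 / 0.876 = 0.120390…

P(L|S) ≈ 0.1204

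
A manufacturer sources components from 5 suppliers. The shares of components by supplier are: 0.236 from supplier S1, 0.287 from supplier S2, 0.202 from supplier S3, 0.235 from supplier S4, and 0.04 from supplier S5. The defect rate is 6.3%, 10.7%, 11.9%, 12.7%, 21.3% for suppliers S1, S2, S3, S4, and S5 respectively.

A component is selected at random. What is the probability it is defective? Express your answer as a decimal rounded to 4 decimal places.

P(D) ≈ 0.1080

By the law of total probability,
P(D) = P(D|S1)·P(S1) + P(D|S2)·P(S2) + P(D|S3)·P(S3) + P(D|S4)·P(S4) + P(D|S5)·P(S5)
      = 0.063·0.236 + 0.107·0.287 + 0.119·0.202 + 0.127·0.235 + 0.213·0.04
      = 0.014868 + 0.030709 + 0.024038 + 0.029845 + 0.00852 = 0.10798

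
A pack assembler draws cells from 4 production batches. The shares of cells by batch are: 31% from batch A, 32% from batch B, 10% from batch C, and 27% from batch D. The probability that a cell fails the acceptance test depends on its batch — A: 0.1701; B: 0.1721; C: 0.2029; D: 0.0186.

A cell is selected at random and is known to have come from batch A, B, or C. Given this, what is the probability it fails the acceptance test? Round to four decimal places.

Let S = {A, B, C}.
P(S) = 0.31 + 0.32 + 0.1 = 0.73.
P(F ∩ S) = 0.1701·0.31 + 0.1721·0.32 + 0.2029·0.1 = 0.052731 + 0.055072 + 0.02029 = 0.128093.
P(F | S) = 0.128093 / 0.73 = 0.175470…

0.1755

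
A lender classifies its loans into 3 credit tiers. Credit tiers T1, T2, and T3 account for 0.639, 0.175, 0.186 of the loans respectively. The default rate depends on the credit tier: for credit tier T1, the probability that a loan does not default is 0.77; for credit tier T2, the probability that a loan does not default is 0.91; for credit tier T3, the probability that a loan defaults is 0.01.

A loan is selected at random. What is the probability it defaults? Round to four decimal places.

0.1646

P(D|T1) = 1 − 0.77 = 0.23.
P(D|T2) = 1 − 0.91 = 0.09.
By the law of total probability,
P(D) = P(D|T1)·P(T1) + P(D|T2)·P(T2) + P(D|T3)·P(T3)
      = 0.23·0.639 + 0.09·0.175 + 0.01·0.186
      = 0.14697 + 0.01575 + 0.00186 = 0.16458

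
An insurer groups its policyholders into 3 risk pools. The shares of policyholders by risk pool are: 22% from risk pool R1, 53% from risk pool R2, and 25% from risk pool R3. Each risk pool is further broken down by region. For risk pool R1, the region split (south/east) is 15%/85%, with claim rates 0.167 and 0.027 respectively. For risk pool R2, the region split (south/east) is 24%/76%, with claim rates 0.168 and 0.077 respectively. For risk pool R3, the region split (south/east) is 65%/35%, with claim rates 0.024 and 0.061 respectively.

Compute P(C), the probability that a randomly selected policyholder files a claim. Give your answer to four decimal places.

P(C) ≈ 0.0722

P(C|R1) = 0.15·0.167 + 0.85·0.027 = 0.02505 + 0.02295 = 0.048
P(C|R2) = 0.24·0.168 + 0.76·0.077 = 0.04032 + 0.05852 = 0.09884
P(C|R3) = 0.65·0.024 + 0.35·0.061 = 0.0156 + 0.02135 = 0.03695
Then overall,
P(C) = 0.22·0.048 + 0.53·0.09884 + 0.25·0.03695
      = 0.01056 + 0.0523852 + 0.0092375 = 0.0721827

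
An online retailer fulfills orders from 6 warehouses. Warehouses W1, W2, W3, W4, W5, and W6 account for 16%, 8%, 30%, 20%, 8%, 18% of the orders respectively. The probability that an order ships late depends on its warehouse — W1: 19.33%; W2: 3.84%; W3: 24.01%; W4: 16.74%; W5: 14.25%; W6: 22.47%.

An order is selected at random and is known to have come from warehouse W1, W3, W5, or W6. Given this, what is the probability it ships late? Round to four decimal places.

Let S = {W1, W3, W5, W6}.
P(S) = 0.16 + 0.3 + 0.08 + 0.18 = 0.72.
P(L ∩ S) = 0.1933·0.16 + 0.2401·0.3 + 0.1425·0.08 + 0.2247·0.18 = 0.030928 + 0.07203 + 0.0114 + 0.040446 = 0.154804.
P(L | S) = 0.154804 / 0.72 = 0.215006…

0.2150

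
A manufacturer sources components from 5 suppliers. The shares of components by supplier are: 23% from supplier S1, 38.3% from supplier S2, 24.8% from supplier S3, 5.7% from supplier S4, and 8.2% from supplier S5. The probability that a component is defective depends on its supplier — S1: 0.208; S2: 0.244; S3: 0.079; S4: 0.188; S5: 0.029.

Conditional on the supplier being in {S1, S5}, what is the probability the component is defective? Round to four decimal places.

P(D|S) ≈ 0.1610

Let S = {S1, S5}.
P(S) = 0.23 + 0.082 = 0.312.
P(D ∩ S) = 0.208·0.23 + 0.029·0.082 = 0.04784 + 0.002378 = 0.050218.
P(D | S) = 0.050218 / 0.312 = 0.160955…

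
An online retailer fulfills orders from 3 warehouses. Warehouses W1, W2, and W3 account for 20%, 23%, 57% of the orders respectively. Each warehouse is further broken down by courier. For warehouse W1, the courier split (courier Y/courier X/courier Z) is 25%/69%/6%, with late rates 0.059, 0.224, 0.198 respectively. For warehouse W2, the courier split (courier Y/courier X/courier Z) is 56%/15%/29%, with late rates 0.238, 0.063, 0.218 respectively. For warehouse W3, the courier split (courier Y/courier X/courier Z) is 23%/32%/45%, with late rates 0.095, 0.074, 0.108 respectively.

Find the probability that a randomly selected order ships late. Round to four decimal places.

0.1373

P(L|W1) = 0.25·0.059 + 0.69·0.224 + 0.06·0.198 = 0.01475 + 0.15456 + 0.01188 = 0.18119
P(L|W2) = 0.56·0.238 + 0.15·0.063 + 0.29·0.218 = 0.13328 + 0.00945 + 0.06322 = 0.20595
P(L|W3) = 0.23·0.095 + 0.32·0.074 + 0.45·0.108 = 0.02185 + 0.02368 + 0.0486 = 0.09413
Then overall,
P(L) = 0.2·0.18119 + 0.23·0.20595 + 0.57·0.09413
      = 0.036238 + 0.0473685 + 0.0536541 = 0.1372606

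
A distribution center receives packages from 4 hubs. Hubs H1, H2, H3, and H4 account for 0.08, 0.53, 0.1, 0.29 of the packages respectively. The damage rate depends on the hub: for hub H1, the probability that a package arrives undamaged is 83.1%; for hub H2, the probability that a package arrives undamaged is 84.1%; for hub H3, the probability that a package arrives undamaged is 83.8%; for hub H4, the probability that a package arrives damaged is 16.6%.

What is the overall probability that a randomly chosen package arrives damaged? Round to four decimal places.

P(D|H1) = 1 − 0.831 = 0.169.
P(D|H2) = 1 − 0.841 = 0.159.
P(D|H3) = 1 − 0.838 = 0.162.
By the law of total probability,
P(D) = P(D|H1)·P(H1) + P(D|H2)·P(H2) + P(D|H3)·P(H3) + P(D|H4)·P(H4)
      = 0.169·0.08 + 0.159·0.53 + 0.162·0.1 + 0.166·0.29
      = 0.01352 + 0.08427 + 0.0162 + 0.04814 = 0.16213

P(D) ≈ 0.1621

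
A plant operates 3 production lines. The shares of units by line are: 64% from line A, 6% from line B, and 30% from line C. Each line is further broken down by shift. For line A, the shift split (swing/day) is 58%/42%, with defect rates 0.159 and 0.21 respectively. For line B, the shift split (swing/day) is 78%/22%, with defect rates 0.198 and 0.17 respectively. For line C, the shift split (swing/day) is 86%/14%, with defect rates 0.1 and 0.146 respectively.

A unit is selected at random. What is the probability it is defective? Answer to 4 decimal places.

P(D|A) = 0.58·0.159 + 0.42·0.21 = 0.09222 + 0.0882 = 0.18042
P(D|B) = 0.78·0.198 + 0.22·0.17 = 0.15444 + 0.0374 = 0.19184
P(D|C) = 0.86·0.1 + 0.14·0.146 = 0.086 + 0.02044 = 0.10644
Then overall,
P(D) = 0.64·0.18042 + 0.06·0.19184 + 0.3·0.10644
      = 0.1154688 + 0.0115104 + 0.031932 = 0.1589112

0.1589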